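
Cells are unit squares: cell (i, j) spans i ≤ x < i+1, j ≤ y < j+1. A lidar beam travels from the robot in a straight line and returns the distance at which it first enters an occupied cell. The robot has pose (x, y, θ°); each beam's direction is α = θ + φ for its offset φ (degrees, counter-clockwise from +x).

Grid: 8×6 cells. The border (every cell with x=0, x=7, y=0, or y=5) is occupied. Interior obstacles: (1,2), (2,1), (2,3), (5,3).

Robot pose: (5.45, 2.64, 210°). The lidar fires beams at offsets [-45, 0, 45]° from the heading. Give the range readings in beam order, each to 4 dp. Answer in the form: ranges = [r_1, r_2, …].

beam 1: φ=-45°, α=165°
  cosα=-0.9659 sinα=0.2588 | (5,2) | tMaxX 0.4659 tMaxY 1.3909 | tΔX 1.0353 tΔY 3.8637
    t=0.4659 [x] (4,2)
    t=1.3909 [y] (4,3)
    t=1.5012 [x] (3,3)
    t=2.5364 [x] (2,3) — stop
  → r_1 = 2.5364
beam 2: φ=0°, α=210°
  cosα=-0.8660 sinα=-0.5000 | (5,2) | tMaxX 0.5196 tMaxY 1.2800 | tΔX 1.1547 tΔY 2.0000
    t=0.5196 [x] (4,2)
    t=1.2800 [y] (4,1)
    t=1.6743 [x] (3,1)
    t=2.8290 [x] (2,1) — stop
  → r_2 = 2.8290
beam 3: φ=45°, α=255°
  cosα=-0.2588 sinα=-0.9659 | (5,2) | tMaxX 1.7387 tMaxY 0.6626 | tΔX 3.8637 tΔY 1.0353
    t=0.6626 [y] (5,1)
    t=1.6979 [y] (5,0) — stop
  → r_3 = 1.6979

ranges = [2.5364, 2.8290, 1.6979]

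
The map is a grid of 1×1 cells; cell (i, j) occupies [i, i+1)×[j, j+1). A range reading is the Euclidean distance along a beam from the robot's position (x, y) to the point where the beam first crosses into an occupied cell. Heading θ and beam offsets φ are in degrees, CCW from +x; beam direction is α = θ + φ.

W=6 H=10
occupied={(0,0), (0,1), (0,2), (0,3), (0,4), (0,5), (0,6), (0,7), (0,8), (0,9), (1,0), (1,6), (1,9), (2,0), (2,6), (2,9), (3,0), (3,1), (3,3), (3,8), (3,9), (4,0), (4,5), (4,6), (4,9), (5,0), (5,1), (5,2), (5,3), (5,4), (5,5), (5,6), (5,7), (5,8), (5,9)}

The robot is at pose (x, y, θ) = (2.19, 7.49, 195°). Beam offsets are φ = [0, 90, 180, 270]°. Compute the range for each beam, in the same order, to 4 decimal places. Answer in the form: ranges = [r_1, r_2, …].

ranges = [1.2320, 0.5073, 2.9091, 1.5633]

beam 1: φ=0°, α=195°
  direction (-0.9659, -0.2588); cell (2,7); t to first gridline: x 0.1967, y 1.8932 (then +1.0353 / +3.8637)
    (1,7) via x @ 0.1967
    (0,7) via x @ 1.2320  # hit
  → r_1 = 1.2320
beam 2: φ=90°, α=285°
  direction (0.2588, -0.9659); cell (2,7); t to first gridline: x 3.1296, y 0.5073 (then +3.8637 / +1.0353)
    (2,6) via y @ 0.5073  # hit
  → r_2 = 0.5073
beam 3: φ=180°, α=15°
  direction (0.9659, 0.2588); cell (2,7); t to first gridline: x 0.8386, y 1.9705 (then +1.0353 / +3.8637)
    (3,7) via x @ 0.8386
    (4,7) via x @ 1.8738
    (4,8) via y @ 1.9705
    (5,8) via x @ 2.9091  # hit
  → r_3 = 2.9091
beam 4: φ=270°, α=105°
  direction (-0.2588, 0.9659); cell (2,7); t to first gridline: x 0.7341, y 0.5280 (then +3.8637 / +1.0353)
    (2,8) via y @ 0.5280
    (1,8) via x @ 0.7341
    (1,9) via y @ 1.5633  # hit
  → r_4 = 1.5633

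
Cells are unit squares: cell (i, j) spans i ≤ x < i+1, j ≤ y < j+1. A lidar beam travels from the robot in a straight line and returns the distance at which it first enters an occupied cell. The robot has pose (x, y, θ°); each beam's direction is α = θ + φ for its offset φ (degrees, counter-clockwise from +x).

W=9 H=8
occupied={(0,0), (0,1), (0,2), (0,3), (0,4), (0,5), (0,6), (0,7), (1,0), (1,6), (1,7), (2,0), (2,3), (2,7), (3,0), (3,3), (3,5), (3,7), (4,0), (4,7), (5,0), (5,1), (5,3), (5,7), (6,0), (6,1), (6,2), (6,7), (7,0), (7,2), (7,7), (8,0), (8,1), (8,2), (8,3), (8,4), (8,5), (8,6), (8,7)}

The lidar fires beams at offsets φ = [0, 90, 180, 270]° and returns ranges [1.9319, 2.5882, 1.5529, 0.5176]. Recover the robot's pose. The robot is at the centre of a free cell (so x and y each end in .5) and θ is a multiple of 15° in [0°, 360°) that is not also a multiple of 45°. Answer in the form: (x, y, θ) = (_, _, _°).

(x, y, θ) = (6.5, 6.5, 165°)

Enumerate (i+0.5, j+0.5, θ) over the 33 free cells and 16 admissible headings. For each, cast all 4 beams and compare to the given ranges.
  (2.5, 5.5, 330°): beam 1 = 0.5774 ≠ 1.9319 ✗
  (4.5, 6.5, 345°): beam 1 = 3.6235 ≠ 1.9319 ✗
  (1.5, 2.5, 30°): beam 1 = 1.0000 ≠ 1.9319 ✗
  (4.5, 2.5, 240°): beam 1 = 1.7321 ≠ 1.9319 ✗
  (7.5, 4.5, 300°): beam 1 = 1.0000 ≠ 1.9319 ✗
  …
  (6.5, 6.5, 165°): r_1=1.9319, r_2=2.5882, r_3=1.5529, r_4=0.5176 — all match ✓
Only this pose fits every beam.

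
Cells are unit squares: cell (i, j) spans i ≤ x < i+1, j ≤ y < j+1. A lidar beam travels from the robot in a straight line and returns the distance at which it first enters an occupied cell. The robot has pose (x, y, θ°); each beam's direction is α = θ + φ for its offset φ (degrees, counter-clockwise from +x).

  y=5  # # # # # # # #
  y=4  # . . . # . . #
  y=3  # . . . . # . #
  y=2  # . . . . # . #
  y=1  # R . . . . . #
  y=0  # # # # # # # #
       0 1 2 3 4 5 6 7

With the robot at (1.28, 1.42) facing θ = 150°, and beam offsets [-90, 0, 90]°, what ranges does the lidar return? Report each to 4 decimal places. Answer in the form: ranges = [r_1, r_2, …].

beam 1: φ=-90°, α=60°
  direction (0.5000, 0.8660); cell (1,1); t to first gridline: x 1.4400, y 0.6697 (then +2.0000 / +1.1547)
    (1,2) via y @ 0.6697
    (2,2) via x @ 1.4400
    (2,3) via y @ 1.8244
    (2,4) via y @ 2.9791
    (3,4) via x @ 3.4400
    (3,5) via y @ 4.1338  # hit
  → r_1 = 4.1338
beam 2: φ=0°, α=150°
  direction (-0.8660, 0.5000); cell (1,1); t to first gridline: x 0.3233, y 1.1600 (then +1.1547 / +2.0000)
    (0,1) via x @ 0.3233  # hit
  → r_2 = 0.3233
beam 3: φ=90°, α=240°
  direction (-0.5000, -0.8660); cell (1,1); t to first gridline: x 0.5600, y 0.4850 (then +2.0000 / +1.1547)
    (1,0) via y @ 0.4850  # hit
  → r_3 = 0.4850

ranges = [4.1338, 0.3233, 0.4850]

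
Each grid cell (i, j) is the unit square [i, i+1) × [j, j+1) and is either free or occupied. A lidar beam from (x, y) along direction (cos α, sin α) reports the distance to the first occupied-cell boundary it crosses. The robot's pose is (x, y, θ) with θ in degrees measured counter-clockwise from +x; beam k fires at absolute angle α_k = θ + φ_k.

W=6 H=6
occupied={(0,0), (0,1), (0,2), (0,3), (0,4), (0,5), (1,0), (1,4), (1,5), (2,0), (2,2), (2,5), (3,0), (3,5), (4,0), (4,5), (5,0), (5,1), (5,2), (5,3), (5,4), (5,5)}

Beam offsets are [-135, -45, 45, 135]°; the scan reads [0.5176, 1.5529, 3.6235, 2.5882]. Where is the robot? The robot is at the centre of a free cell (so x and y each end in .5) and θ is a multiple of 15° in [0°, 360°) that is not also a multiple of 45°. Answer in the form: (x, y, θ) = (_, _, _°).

(x, y, θ) = (3.5, 1.5, 30°)

Candidates: 14 free-cell centres × 16 headings = 224 poses. Raycast each; keep the one whose scan matches to 4 dp.
  (4.5, 1.5, 105°): beam 1 = 0.5774 ≠ 0.5176 ✗
  (1.5, 1.5, 30°): beam 2 = 1.9319 ≠ 1.5529 ✗
  (3.5, 1.5, 15°): beam 1 = 0.5774 ≠ 0.5176 ✗
  (3.5, 1.5, 240°): beam 1 = 3.6235 ≠ 0.5176 ✗
  …
  (3.5, 1.5, 30°): r_1=0.5176, r_2=1.5529, r_3=3.6235, r_4=2.5882 — all match ✓
No second candidate reproduces the full scan.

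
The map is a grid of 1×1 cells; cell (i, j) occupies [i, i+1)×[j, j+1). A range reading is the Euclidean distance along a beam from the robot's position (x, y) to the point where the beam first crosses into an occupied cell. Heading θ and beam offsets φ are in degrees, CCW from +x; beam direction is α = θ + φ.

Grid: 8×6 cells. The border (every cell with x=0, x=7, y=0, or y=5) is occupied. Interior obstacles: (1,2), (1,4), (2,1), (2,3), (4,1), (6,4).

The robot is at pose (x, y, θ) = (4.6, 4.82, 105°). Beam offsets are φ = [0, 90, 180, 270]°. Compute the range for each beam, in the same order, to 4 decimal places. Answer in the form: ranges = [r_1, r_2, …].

ranges = [0.1863, 2.6917, 3.9548, 0.6955]

beam 1: φ=0°, α=105°
  dir = (cos 105°, sin 105°) = (-0.2588, 0.9659); from cell (4,4)
  next x-line at t=2.3182, next y-line at t=0.1863; Δt_x=3.8637, Δt_y=1.0353
    y: enter (4,5) at t=0.1863 ← occupied
  → r_1 = 0.1863
beam 2: φ=90°, α=195°
  dir = (cos 195°, sin 195°) = (-0.9659, -0.2588); from cell (4,4)
  next x-line at t=0.6212, next y-line at t=3.1682; Δt_x=1.0353, Δt_y=3.8637
    x: enter (3,4) at t=0.6212
    x: enter (2,4) at t=1.6564
    x: enter (1,4) at t=2.6917 ← occupied
  → r_2 = 2.6917
beam 3: φ=180°, α=285°
  dir = (cos 285°, sin 285°) = (0.2588, -0.9659); from cell (4,4)
  next x-line at t=1.5455, next y-line at t=0.8489; Δt_x=3.8637, Δt_y=1.0353
    y: enter (4,3) at t=0.8489
    x: enter (5,3) at t=1.5455
    y: enter (5,2) at t=1.8842
    y: enter (5,1) at t=2.9195
    y: enter (5,0) at t=3.9548 ← occupied
  → r_3 = 3.9548
beam 4: φ=270°, α=15°
  dir = (cos 15°, sin 15°) = (0.9659, 0.2588); from cell (4,4)
  next x-line at t=0.4141, next y-line at t=0.6955; Δt_x=1.0353, Δt_y=3.8637
    x: enter (5,4) at t=0.4141
    y: enter (5,5) at t=0.6955 ← occupied
  → r_4 = 0.6955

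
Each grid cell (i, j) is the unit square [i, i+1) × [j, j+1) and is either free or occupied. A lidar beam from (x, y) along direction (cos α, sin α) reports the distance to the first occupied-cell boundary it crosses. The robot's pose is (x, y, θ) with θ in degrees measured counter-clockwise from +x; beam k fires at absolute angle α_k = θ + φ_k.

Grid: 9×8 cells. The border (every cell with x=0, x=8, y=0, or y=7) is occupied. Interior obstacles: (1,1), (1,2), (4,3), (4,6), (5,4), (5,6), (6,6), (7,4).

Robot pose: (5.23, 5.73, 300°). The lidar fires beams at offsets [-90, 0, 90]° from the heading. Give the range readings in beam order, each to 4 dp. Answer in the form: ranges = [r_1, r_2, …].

ranges = [4.8844, 0.8429, 0.5400]

beam 1: φ=-90°, α=210°
  cosα=-0.8660 sinα=-0.5000 | (5,5) | tMaxX 0.2656 tMaxY 1.4600 | tΔX 1.1547 tΔY 2.0000
    t=0.2656 [x] (4,5)
    t=1.4203 [x] (3,5)
    t=1.4600 [y] (3,4)
    t=2.5750 [x] (2,4)
    t=3.4600 [y] (2,3)
    t=3.7297 [x] (1,3)
    t=4.8844 [x] (0,3) — stop
  → r_1 = 4.8844
beam 2: φ=0°, α=300°
  cosα=0.5000 sinα=-0.8660 | (5,5) | tMaxX 1.5400 tMaxY 0.8429 | tΔX 2.0000 tΔY 1.1547
    t=0.8429 [y] (5,4) — stop
  → r_2 = 0.8429
beam 3: φ=90°, α=30°
  cosα=0.8660 sinα=0.5000 | (5,5) | tMaxX 0.8891 tMaxY 0.5400 | tΔX 1.1547 tΔY 2.0000
    t=0.5400 [y] (5,6) — stop
  → r_3 = 0.5400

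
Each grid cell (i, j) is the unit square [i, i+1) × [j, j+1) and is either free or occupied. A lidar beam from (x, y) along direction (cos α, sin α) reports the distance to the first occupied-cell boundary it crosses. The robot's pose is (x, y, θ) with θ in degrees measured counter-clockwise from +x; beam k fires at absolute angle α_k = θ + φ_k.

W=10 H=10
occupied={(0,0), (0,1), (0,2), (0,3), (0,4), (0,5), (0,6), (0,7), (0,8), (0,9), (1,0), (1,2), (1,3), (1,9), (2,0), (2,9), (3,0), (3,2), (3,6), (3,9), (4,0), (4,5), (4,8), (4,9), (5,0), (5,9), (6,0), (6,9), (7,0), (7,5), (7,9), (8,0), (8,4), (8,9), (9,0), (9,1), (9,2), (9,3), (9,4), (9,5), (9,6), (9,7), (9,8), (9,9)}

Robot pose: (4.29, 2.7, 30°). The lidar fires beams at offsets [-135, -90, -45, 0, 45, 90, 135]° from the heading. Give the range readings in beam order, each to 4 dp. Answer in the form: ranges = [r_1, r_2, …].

ranges = [1.7600, 1.9630, 4.8762, 4.2839, 2.3811, 6.5800, 0.3002]

beam 1: φ=-135°, α=255°
  direction (-0.2588, -0.9659); cell (4,2); t to first gridline: x 1.1205, y 0.7247 (then +3.8637 / +1.0353)
    (4,1) via y @ 0.7247
    (3,1) via x @ 1.1205
    (3,0) via y @ 1.7600  # hit
  → r_1 = 1.7600
beam 2: φ=-90°, α=300°
  direction (0.5000, -0.8660); cell (4,2); t to first gridline: x 1.4200, y 0.8083 (then +2.0000 / +1.1547)
    (4,1) via y @ 0.8083
    (5,1) via x @ 1.4200
    (5,0) via y @ 1.9630  # hit
  → r_2 = 1.9630
beam 3: φ=-45°, α=345°
  direction (0.9659, -0.2588); cell (4,2); t to first gridline: x 0.7350, y 2.7046 (then +1.0353 / +3.8637)
    (5,2) via x @ 0.7350
    (6,2) via x @ 1.7703
    (6,1) via y @ 2.7046
    (7,1) via x @ 2.8056
    (8,1) via x @ 3.8409
    (9,1) via x @ 4.8762  # hit
  → r_3 = 4.8762
beam 4: φ=0°, α=30°
  direction (0.8660, 0.5000); cell (4,2); t to first gridline: x 0.8198, y 0.6000 (then +1.1547 / +2.0000)
    (4,3) via y @ 0.6000
    (5,3) via x @ 0.8198
    (6,3) via x @ 1.9745
    (6,4) via y @ 2.6000
    (7,4) via x @ 3.1292
    (8,4) via x @ 4.2839  # hit
  → r_4 = 4.2839
beam 5: φ=45°, α=75°
  direction (0.2588, 0.9659); cell (4,2); t to first gridline: x 2.7432, y 0.3106 (then +3.8637 / +1.0353)
    (4,3) via y @ 0.3106
    (4,4) via y @ 1.3459
    (4,5) via y @ 2.3811  # hit
  → r_5 = 2.3811
beam 6: φ=90°, α=120°
  direction (-0.5000, 0.8660); cell (4,2); t to first gridline: x 0.5800, y 0.3464 (then +2.0000 / +1.1547)
    (4,3) via y @ 0.3464
    (3,3) via x @ 0.5800
    (3,4) via y @ 1.5011
    (2,4) via x @ 2.5800
    (2,5) via y @ 2.6558
    (2,6) via y @ 3.8105
    (1,6) via x @ 4.5800
    (1,7) via y @ 4.9652
    (1,8) via y @ 6.1199
    (0,8) via x @ 6.5800  # hit
  → r_6 = 6.5800
beam 7: φ=135°, α=165°
  direction (-0.9659, 0.2588); cell (4,2); t to first gridline: x 0.3002, y 1.1591 (then +1.0353 / +3.8637)
    (3,2) via x @ 0.3002  # hit
  → r_7 = 0.3002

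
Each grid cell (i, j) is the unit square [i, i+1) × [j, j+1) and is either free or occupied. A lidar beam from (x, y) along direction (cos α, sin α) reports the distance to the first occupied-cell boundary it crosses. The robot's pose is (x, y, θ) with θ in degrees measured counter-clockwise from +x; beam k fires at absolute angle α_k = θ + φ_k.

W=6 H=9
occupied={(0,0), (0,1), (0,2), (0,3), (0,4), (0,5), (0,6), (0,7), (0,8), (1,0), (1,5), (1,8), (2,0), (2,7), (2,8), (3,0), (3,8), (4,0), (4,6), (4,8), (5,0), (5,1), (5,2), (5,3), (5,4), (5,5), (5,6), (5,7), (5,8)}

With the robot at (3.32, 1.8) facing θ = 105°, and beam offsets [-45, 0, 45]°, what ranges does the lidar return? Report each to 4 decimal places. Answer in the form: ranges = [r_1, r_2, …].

beam 1: φ=-45°, α=60°
  direction (0.5000, 0.8660); cell (3,1); t to first gridline: x 1.3600, y 0.2309 (then +2.0000 / +1.1547)
    (3,2) via y @ 0.2309
    (4,2) via x @ 1.3600
    (4,3) via y @ 1.3856
    (4,4) via y @ 2.5403
    (5,4) via x @ 3.3600  # hit
  → r_1 = 3.3600
beam 2: φ=0°, α=105°
  direction (-0.2588, 0.9659); cell (3,1); t to first gridline: x 1.2364, y 0.2071 (then +3.8637 / +1.0353)
    (3,2) via y @ 0.2071
    (2,2) via x @ 1.2364
    (2,3) via y @ 1.2423
    (2,4) via y @ 2.2776
    (2,5) via y @ 3.3129
    (2,6) via y @ 4.3482
    (1,6) via x @ 5.1001
    (1,7) via y @ 5.3834
    (1,8) via y @ 6.4187  # hit
  → r_2 = 6.4187
beam 3: φ=45°, α=150°
  direction (-0.8660, 0.5000); cell (3,1); t to first gridline: x 0.3695, y 0.4000 (then +1.1547 / +2.0000)
    (2,1) via x @ 0.3695
    (2,2) via y @ 0.4000
    (1,2) via x @ 1.5242
    (1,3) via y @ 2.4000
    (0,3) via x @ 2.6789  # hit
  → r_3 = 2.6789

ranges = [3.3600, 6.4187, 2.6789]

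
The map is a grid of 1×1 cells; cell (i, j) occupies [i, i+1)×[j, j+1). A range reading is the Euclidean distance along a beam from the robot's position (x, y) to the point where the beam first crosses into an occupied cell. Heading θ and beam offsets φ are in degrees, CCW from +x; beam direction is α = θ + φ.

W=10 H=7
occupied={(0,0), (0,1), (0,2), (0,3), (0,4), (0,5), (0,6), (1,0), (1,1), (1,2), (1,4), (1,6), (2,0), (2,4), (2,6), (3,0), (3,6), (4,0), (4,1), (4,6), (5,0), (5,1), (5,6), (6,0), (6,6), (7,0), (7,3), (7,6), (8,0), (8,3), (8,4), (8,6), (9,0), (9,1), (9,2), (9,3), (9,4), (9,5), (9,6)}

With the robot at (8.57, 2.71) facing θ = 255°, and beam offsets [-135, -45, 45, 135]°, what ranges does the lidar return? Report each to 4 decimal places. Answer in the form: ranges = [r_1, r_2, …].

ranges = [0.3349, 2.9676, 0.8600, 0.4965]

beam 1: φ=-135°, α=120°
  cosα=-0.5000 sinα=0.8660 | (8,2) | tMaxX 1.1400 tMaxY 0.3349 | tΔX 2.0000 tΔY 1.1547
    t=0.3349 [y] (8,3) — stop
  → r_1 = 0.3349
beam 2: φ=-45°, α=210°
  cosα=-0.8660 sinα=-0.5000 | (8,2) | tMaxX 0.6582 tMaxY 1.4200 | tΔX 1.1547 tΔY 2.0000
    t=0.6582 [x] (7,2)
    t=1.4200 [y] (7,1)
    t=1.8129 [x] (6,1)
    t=2.9676 [x] (5,1) — stop
  → r_2 = 2.9676
beam 3: φ=45°, α=300°
  cosα=0.5000 sinα=-0.8660 | (8,2) | tMaxX 0.8600 tMaxY 0.8198 | tΔX 2.0000 tΔY 1.1547
    t=0.8198 [y] (8,1)
    t=0.8600 [x] (9,1) — stop
  → r_3 = 0.8600
beam 4: φ=135°, α=30°
  cosα=0.8660 sinα=0.5000 | (8,2) | tMaxX 0.4965 tMaxY 0.5800 | tΔX 1.1547 tΔY 2.0000
    t=0.4965 [x] (9,2) — stop
  → r_4 = 0.4965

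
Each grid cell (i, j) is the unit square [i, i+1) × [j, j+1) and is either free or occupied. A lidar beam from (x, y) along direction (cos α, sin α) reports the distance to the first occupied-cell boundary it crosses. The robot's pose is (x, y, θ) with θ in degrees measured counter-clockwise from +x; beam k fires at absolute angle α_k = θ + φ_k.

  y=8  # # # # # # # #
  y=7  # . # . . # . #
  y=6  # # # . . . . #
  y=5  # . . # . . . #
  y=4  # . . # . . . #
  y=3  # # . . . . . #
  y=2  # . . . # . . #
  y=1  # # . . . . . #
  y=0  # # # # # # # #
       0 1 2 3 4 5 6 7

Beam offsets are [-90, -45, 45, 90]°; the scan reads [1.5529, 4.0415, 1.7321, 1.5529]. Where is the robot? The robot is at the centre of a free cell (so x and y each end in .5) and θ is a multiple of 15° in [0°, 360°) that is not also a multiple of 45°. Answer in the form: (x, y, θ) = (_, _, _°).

(x, y, θ) = (3.5, 2.5, 165°)

Enumerate (i+0.5, j+0.5, θ) over the 33 free cells and 16 admissible headings. For each, cast all 4 beams and compare to the given ranges.
  (6.5, 7.5, 150°): beam 1 = 0.5774 ≠ 1.5529 ✗
  (5.5, 6.5, 60°): beam 1 = 1.7321 ≠ 1.5529 ✗
  (1.5, 5.5, 150°): beam 1 = 0.5774 ≠ 1.5529 ✗
  (6.5, 7.5, 30°): beam 1 = 1.0000 ≠ 1.5529 ✗
  …
  (3.5, 2.5, 165°): r_1=1.5529, r_2=4.0415, r_3=1.7321, r_4=1.5529 — all match ✓
Only this pose fits every beam.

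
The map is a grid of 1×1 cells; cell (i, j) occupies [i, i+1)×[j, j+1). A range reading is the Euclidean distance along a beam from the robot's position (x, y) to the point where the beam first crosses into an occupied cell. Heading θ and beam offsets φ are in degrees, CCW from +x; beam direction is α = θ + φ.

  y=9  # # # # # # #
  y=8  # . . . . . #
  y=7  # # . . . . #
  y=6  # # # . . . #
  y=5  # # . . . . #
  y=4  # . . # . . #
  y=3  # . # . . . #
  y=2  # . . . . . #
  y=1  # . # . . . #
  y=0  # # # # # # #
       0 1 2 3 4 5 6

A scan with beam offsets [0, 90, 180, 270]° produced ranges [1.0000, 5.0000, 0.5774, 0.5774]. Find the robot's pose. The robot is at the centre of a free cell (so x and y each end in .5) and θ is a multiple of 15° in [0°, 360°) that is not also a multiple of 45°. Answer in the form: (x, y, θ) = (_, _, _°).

Candidates: 33 free-cell centres × 16 headings = 528 poses. Raycast each; keep the one whose scan matches to 4 dp.
  (3.5, 3.5, 195°): beam 1 = 0.5176 ≠ 1.0000 ✗
  (5.5, 2.5, 210°): beam 1 = 2.8868 ≠ 1.0000 ✗
  (1.5, 4.5, 30°): beam 1 = 5.1962 ≠ 1.0000 ✗
  (5.5, 3.5, 255°): beam 1 = 2.5882 ≠ 1.0000 ✗
  …
  (3.5, 1.5, 330°): r_1=1.0000, r_2=5.0000, r_3=0.5774, r_4=0.5774 — all match ✓
No second candidate reproduces the full scan.

(x, y, θ) = (3.5, 1.5, 330°)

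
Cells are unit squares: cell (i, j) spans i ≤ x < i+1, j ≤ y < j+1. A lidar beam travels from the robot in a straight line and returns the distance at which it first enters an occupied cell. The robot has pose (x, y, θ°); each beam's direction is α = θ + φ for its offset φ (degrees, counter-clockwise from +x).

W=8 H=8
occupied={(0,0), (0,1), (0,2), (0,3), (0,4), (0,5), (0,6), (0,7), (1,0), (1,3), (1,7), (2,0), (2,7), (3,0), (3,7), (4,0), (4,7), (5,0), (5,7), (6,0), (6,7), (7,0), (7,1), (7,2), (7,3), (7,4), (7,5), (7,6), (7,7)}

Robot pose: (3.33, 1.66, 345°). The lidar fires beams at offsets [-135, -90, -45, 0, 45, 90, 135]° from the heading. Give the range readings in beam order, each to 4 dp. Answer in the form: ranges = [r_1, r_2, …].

beam 1: φ=-135°, α=210°
  cosα=-0.8660 sinα=-0.5000 | (3,1) | tMaxX 0.3811 tMaxY 1.3200 | tΔX 1.1547 tΔY 2.0000
    t=0.3811 [x] (2,1)
    t=1.3200 [y] (2,0) — stop
  → r_1 = 1.3200
beam 2: φ=-90°, α=255°
  cosα=-0.2588 sinα=-0.9659 | (3,1) | tMaxX 1.2750 tMaxY 0.6833 | tΔX 3.8637 tΔY 1.0353
    t=0.6833 [y] (3,0) — stop
  → r_2 = 0.6833
beam 3: φ=-45°, α=300°
  cosα=0.5000 sinα=-0.8660 | (3,1) | tMaxX 1.3400 tMaxY 0.7621 | tΔX 2.0000 tΔY 1.1547
    t=0.7621 [y] (3,0) — stop
  → r_3 = 0.7621
beam 4: φ=0°, α=345°
  cosα=0.9659 sinα=-0.2588 | (3,1) | tMaxX 0.6936 tMaxY 2.5500 | tΔX 1.0353 tΔY 3.8637
    t=0.6936 [x] (4,1)
    t=1.7289 [x] (5,1)
    t=2.5500 [y] (5,0) — stop
  → r_4 = 2.5500
beam 5: φ=45°, α=30°
  cosα=0.8660 sinα=0.5000 | (3,1) | tMaxX 0.7736 tMaxY 0.6800 | tΔX 1.1547 tΔY 2.0000
    t=0.6800 [y] (3,2)
    t=0.7736 [x] (4,2)
    t=1.9283 [x] (5,2)
    t=2.6800 [y] (5,3)
    t=3.0831 [x] (6,3)
    t=4.2378 [x] (7,3) — stop
  → r_5 = 4.2378
beam 6: φ=90°, α=75°
  cosα=0.2588 sinα=0.9659 | (3,1) | tMaxX 2.5887 tMaxY 0.3520 | tΔX 3.8637 tΔY 1.0353
    t=0.3520 [y] (3,2)
    t=1.3873 [y] (3,3)
    t=2.4225 [y] (3,4)
    t=2.5887 [x] (4,4)
    t=3.4578 [y] (4,5)
    t=4.4931 [y] (4,6)
    t=5.5284 [y] (4,7) — stop
  → r_6 = 5.5284
beam 7: φ=135°, α=120°
  cosα=-0.5000 sinα=0.8660 | (3,1) | tMaxX 0.6600 tMaxY 0.3926 | tΔX 2.0000 tΔY 1.1547
    t=0.3926 [y] (3,2)
    t=0.6600 [x] (2,2)
    t=1.5473 [y] (2,3)
    t=2.6600 [x] (1,3) — stop
  → r_7 = 2.6600

ranges = [1.3200, 0.6833, 0.7621, 2.5500, 4.2378, 5.5284, 2.6600]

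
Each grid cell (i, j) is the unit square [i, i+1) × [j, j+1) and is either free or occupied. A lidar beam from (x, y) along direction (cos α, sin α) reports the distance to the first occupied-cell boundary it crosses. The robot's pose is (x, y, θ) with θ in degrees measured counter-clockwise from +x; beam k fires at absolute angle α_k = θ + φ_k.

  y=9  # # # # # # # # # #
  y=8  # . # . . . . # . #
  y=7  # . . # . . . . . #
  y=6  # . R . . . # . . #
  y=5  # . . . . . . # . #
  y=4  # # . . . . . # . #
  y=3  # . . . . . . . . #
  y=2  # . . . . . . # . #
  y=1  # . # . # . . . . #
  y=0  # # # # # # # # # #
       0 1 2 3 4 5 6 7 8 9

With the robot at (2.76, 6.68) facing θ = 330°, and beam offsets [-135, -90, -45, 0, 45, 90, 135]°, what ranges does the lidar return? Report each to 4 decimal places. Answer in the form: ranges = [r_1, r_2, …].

beam 1: φ=-135°, α=195°
  dir = (cos 195°, sin 195°) = (-0.9659, -0.2588); from cell (2,6)
  next x-line at t=0.7868, next y-line at t=2.6273; Δt_x=1.0353, Δt_y=3.8637
    x: enter (1,6) at t=0.7868
    x: enter (0,6) at t=1.8221 ← occupied
  → r_1 = 1.8221
beam 2: φ=-90°, α=240°
  dir = (cos 240°, sin 240°) = (-0.5000, -0.8660); from cell (2,6)
  next x-line at t=1.5200, next y-line at t=0.7852; Δt_x=2.0000, Δt_y=1.1547
    y: enter (2,5) at t=0.7852
    x: enter (1,5) at t=1.5200
    y: enter (1,4) at t=1.9399 ← occupied
  → r_2 = 1.9399
beam 3: φ=-45°, α=285°
  dir = (cos 285°, sin 285°) = (0.2588, -0.9659); from cell (2,6)
  next x-line at t=0.9273, next y-line at t=0.7040; Δt_x=3.8637, Δt_y=1.0353
    y: enter (2,5) at t=0.7040
    x: enter (3,5) at t=0.9273
    y: enter (3,4) at t=1.7393
    y: enter (3,3) at t=2.7745
    y: enter (3,2) at t=3.8098
    x: enter (4,2) at t=4.7910
    y: enter (4,1) at t=4.8451 ← occupied
  → r_3 = 4.8451
beam 4: φ=0°, α=330°
  dir = (cos 330°, sin 330°) = (0.8660, -0.5000); from cell (2,6)
  next x-line at t=0.2771, next y-line at t=1.3600; Δt_x=1.1547, Δt_y=2.0000
    x: enter (3,6) at t=0.2771
    y: enter (3,5) at t=1.3600
    x: enter (4,5) at t=1.4318
    x: enter (5,5) at t=2.5865
    y: enter (5,4) at t=3.3600
    x: enter (6,4) at t=3.7412
    x: enter (7,4) at t=4.8959 ← occupied
  → r_4 = 4.8959
beam 5: φ=45°, α=15°
  dir = (cos 15°, sin 15°) = (0.9659, 0.2588); from cell (2,6)
  next x-line at t=0.2485, next y-line at t=1.2364; Δt_x=1.0353, Δt_y=3.8637
    x: enter (3,6) at t=0.2485
    y: enter (3,7) at t=1.2364 ← occupied
  → r_5 = 1.2364
beam 6: φ=90°, α=60°
  dir = (cos 60°, sin 60°) = (0.5000, 0.8660); from cell (2,6)
  next x-line at t=0.4800, next y-line at t=0.3695; Δt_x=2.0000, Δt_y=1.1547
    y: enter (2,7) at t=0.3695
    x: enter (3,7) at t=0.4800 ← occupied
  → r_6 = 0.4800
beam 7: φ=135°, α=105°
  dir = (cos 105°, sin 105°) = (-0.2588, 0.9659); from cell (2,6)
  next x-line at t=2.9364, next y-line at t=0.3313; Δt_x=3.8637, Δt_y=1.0353
    y: enter (2,7) at t=0.3313
    y: enter (2,8) at t=1.3666 ← occupied
  → r_7 = 1.3666

ranges = [1.8221, 1.9399, 4.8451, 4.8959, 1.2364, 0.4800, 1.3666]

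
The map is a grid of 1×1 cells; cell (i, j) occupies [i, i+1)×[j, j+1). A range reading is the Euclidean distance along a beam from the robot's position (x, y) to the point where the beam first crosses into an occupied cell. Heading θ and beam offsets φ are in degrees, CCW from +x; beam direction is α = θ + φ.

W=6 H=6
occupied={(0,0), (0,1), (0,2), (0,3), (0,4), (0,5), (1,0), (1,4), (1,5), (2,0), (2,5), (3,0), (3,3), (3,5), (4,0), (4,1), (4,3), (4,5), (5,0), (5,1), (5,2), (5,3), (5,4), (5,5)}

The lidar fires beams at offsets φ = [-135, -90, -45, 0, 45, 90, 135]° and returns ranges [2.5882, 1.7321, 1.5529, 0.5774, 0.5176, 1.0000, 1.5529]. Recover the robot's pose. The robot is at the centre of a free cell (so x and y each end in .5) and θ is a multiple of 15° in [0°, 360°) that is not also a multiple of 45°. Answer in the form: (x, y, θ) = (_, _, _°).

(x, y, θ) = (2.5, 1.5, 240°)

The pose lattice has 12·16 = 192 candidates. Test each by forward raycasting.
  (3.5, 1.5, 15°): beam 1 = 0.5774 ≠ 2.5882 ✗
  (3.5, 2.5, 345°): beam 1 = 2.8868 ≠ 2.5882 ✗
  (1.5, 3.5, 15°): beam 1 = 1.0000 ≠ 2.5882 ✗
  (3.5, 2.5, 120°): beam 1 = 1.5529 ≠ 2.5882 ✗
  …
  (2.5, 1.5, 240°): r_1=2.5882, r_2=1.7321, r_3=1.5529, r_4=0.5774, r_5=0.5176, r_6=1.0000, r_7=1.5529 — all match ✓
No second candidate reproduces the full scan.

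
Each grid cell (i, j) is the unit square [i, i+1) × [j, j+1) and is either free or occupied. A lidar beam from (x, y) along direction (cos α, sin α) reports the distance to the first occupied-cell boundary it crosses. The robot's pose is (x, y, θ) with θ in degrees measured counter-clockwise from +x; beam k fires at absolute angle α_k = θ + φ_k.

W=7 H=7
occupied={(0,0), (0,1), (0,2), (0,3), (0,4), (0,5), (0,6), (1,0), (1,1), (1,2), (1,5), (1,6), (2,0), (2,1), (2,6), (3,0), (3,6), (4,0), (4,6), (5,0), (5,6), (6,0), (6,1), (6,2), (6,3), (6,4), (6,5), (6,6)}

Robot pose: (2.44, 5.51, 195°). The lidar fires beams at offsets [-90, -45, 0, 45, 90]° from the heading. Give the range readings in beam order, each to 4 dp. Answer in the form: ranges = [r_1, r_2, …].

ranges = [0.5073, 0.5081, 0.4555, 2.8800, 4.6691]

beam 1: φ=-90°, α=105°
  cosα=-0.2588 sinα=0.9659 | (2,5) | tMaxX 1.7000 tMaxY 0.5073 | tΔX 3.8637 tΔY 1.0353
    t=0.5073 [y] (2,6) — stop
  → r_1 = 0.5073
beam 2: φ=-45°, α=150°
  cosα=-0.8660 sinα=0.5000 | (2,5) | tMaxX 0.5081 tMaxY 0.9800 | tΔX 1.1547 tΔY 2.0000
    t=0.5081 [x] (1,5) — stop
  → r_2 = 0.5081
beam 3: φ=0°, α=195°
  cosα=-0.9659 sinα=-0.2588 | (2,5) | tMaxX 0.4555 tMaxY 1.9705 | tΔX 1.0353 tΔY 3.8637
    t=0.4555 [x] (1,5) — stop
  → r_3 = 0.4555
beam 4: φ=45°, α=240°
  cosα=-0.5000 sinα=-0.8660 | (2,5) | tMaxX 0.8800 tMaxY 0.5889 | tΔX 2.0000 tΔY 1.1547
    t=0.5889 [y] (2,4)
    t=0.8800 [x] (1,4)
    t=1.7436 [y] (1,3)
    t=2.8800 [x] (0,3) — stop
  → r_4 = 2.8800
beam 5: φ=90°, α=285°
  cosα=0.2588 sinα=-0.9659 | (2,5) | tMaxX 2.1637 tMaxY 0.5280 | tΔX 3.8637 tΔY 1.0353
    t=0.5280 [y] (2,4)
    t=1.5633 [y] (2,3)
    t=2.1637 [x] (3,3)
    t=2.5985 [y] (3,2)
    t=3.6338 [y] (3,1)
    t=4.6691 [y] (3,0) — stop
  → r_5 = 4.6691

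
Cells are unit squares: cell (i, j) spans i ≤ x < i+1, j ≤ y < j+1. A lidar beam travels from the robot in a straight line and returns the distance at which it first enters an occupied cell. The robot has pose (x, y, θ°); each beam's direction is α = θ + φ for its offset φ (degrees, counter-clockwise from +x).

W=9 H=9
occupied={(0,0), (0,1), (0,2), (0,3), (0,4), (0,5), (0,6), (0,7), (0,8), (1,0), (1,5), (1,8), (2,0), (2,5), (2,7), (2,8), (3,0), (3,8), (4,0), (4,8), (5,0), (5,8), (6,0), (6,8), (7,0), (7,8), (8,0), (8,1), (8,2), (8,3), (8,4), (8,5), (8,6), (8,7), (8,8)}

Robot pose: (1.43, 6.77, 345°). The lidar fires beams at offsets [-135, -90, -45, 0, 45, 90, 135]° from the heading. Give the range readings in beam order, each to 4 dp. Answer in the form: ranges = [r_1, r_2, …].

beam 1: φ=-135°, α=210°
  direction (-0.8660, -0.5000); cell (1,6); t to first gridline: x 0.4965, y 1.5400 (then +1.1547 / +2.0000)
    (0,6) via x @ 0.4965  # hit
  → r_1 = 0.4965
beam 2: φ=-90°, α=255°
  direction (-0.2588, -0.9659); cell (1,6); t to first gridline: x 1.6614, y 0.7972 (then +3.8637 / +1.0353)
    (1,5) via y @ 0.7972  # hit
  → r_2 = 0.7972
beam 3: φ=-45°, α=300°
  direction (0.5000, -0.8660); cell (1,6); t to first gridline: x 1.1400, y 0.8891 (then +2.0000 / +1.1547)
    (1,5) via y @ 0.8891  # hit
  → r_3 = 0.8891
beam 4: φ=0°, α=345°
  direction (0.9659, -0.2588); cell (1,6); t to first gridline: x 0.5901, y 2.9751 (then +1.0353 / +3.8637)
    (2,6) via x @ 0.5901
    (3,6) via x @ 1.6254
    (4,6) via x @ 2.6607
    (4,5) via y @ 2.9751
    (5,5) via x @ 3.6959
    (6,5) via x @ 4.7312
    (7,5) via x @ 5.7665
    (8,5) via x @ 6.8018  # hit
  → r_4 = 6.8018
beam 5: φ=45°, α=30°
  direction (0.8660, 0.5000); cell (1,6); t to first gridline: x 0.6582, y 0.4600 (then +1.1547 / +2.0000)
    (1,7) via y @ 0.4600
    (2,7) via x @ 0.6582  # hit
  → r_5 = 0.6582
beam 6: φ=90°, α=75°
  direction (0.2588, 0.9659); cell (1,6); t to first gridline: x 2.2023, y 0.2381 (then +3.8637 / +1.0353)
    (1,7) via y @ 0.2381
    (1,8) via y @ 1.2734  # hit
  → r_6 = 1.2734
beam 7: φ=135°, α=120°
  direction (-0.5000, 0.8660); cell (1,6); t to first gridline: x 0.8600, y 0.2656 (then +2.0000 / +1.1547)
    (1,7) via y @ 0.2656
    (0,7) via x @ 0.8600  # hit
  → r_7 = 0.8600

ranges = [0.4965, 0.7972, 0.8891, 6.8018, 0.6582, 1.2734, 0.8600]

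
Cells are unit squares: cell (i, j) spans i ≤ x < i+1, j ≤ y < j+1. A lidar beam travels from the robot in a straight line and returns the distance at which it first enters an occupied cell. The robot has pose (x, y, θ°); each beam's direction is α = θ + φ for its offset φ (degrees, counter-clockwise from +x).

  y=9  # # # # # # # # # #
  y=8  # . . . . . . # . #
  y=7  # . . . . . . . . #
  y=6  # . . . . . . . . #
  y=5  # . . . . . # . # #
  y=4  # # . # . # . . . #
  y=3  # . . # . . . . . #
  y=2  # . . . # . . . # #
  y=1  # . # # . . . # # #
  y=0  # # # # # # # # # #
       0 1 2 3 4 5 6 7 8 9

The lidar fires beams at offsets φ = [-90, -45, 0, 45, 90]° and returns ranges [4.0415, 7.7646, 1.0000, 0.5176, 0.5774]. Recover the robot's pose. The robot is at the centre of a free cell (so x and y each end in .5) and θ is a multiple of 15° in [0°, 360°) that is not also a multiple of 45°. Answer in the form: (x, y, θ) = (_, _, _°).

(x, y, θ) = (1.5, 8.5, 30°)

The pose lattice has 51·16 = 816 candidates. Test each by forward raycasting.
  (5.5, 7.5, 60°): beam 1 = 3.0000 ≠ 4.0415 ✗
  (5.5, 6.5, 15°): beam 1 = 1.5529 ≠ 4.0415 ✗
  (7.5, 6.5, 75°): beam 1 = 1.5529 ≠ 4.0415 ✗
  …
  (1.5, 8.5, 30°): r_1=4.0415, r_2=7.7646, r_3=1.0000, r_4=0.5176, r_5=0.5774 — all match ✓
Only this pose fits every beam.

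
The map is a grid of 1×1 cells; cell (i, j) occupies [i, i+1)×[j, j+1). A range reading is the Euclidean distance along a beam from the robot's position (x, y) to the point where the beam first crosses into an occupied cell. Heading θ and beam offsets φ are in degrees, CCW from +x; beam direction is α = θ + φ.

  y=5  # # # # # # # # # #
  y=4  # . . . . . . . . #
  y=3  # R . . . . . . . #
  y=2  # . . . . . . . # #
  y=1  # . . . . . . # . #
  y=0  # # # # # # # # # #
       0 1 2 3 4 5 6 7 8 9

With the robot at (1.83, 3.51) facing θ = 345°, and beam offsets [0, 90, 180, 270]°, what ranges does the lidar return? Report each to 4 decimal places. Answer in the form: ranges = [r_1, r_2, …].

beam 1: φ=0°, α=345°
  direction (0.9659, -0.2588); cell (1,3); t to first gridline: x 0.1760, y 1.9705 (then +1.0353 / +3.8637)
    (2,3) via x @ 0.1760
    (3,3) via x @ 1.2113
    (3,2) via y @ 1.9705
    (4,2) via x @ 2.2465
    (5,2) via x @ 3.2818
    (6,2) via x @ 4.3171
    (7,2) via x @ 5.3524
    (7,1) via y @ 5.8342  # hit
  → r_1 = 5.8342
beam 2: φ=90°, α=75°
  direction (0.2588, 0.9659); cell (1,3); t to first gridline: x 0.6568, y 0.5073 (then +3.8637 / +1.0353)
    (1,4) via y @ 0.5073
    (2,4) via x @ 0.6568
    (2,5) via y @ 1.5426  # hit
  → r_2 = 1.5426
beam 3: φ=180°, α=165°
  direction (-0.9659, 0.2588); cell (1,3); t to first gridline: x 0.8593, y 1.8932 (then +1.0353 / +3.8637)
    (0,3) via x @ 0.8593  # hit
  → r_3 = 0.8593
beam 4: φ=270°, α=255°
  direction (-0.2588, -0.9659); cell (1,3); t to first gridline: x 3.2069, y 0.5280 (then +3.8637 / +1.0353)
    (1,2) via y @ 0.5280
    (1,1) via y @ 1.5633
    (1,0) via y @ 2.5985  # hit
  → r_4 = 2.5985

ranges = [5.8342, 1.5426, 0.8593, 2.5985]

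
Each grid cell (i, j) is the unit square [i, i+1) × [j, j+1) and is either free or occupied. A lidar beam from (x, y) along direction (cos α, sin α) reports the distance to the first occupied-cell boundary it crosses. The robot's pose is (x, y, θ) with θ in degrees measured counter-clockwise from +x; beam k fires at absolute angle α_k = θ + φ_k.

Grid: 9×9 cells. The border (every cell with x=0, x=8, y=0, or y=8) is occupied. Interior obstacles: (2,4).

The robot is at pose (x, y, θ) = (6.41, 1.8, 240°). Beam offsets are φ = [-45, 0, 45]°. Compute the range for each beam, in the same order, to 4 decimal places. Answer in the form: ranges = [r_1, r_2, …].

ranges = [3.0910, 0.9238, 0.8282]

beam 1: φ=-45°, α=195°
  cosα=-0.9659 sinα=-0.2588 | (6,1) | tMaxX 0.4245 tMaxY 3.0910 | tΔX 1.0353 tΔY 3.8637
    t=0.4245 [x] (5,1)
    t=1.4597 [x] (4,1)
    t=2.4950 [x] (3,1)
    t=3.0910 [y] (3,0) — stop
  → r_1 = 3.0910
beam 2: φ=0°, α=240°
  cosα=-0.5000 sinα=-0.8660 | (6,1) | tMaxX 0.8200 tMaxY 0.9238 | tΔX 2.0000 tΔY 1.1547
    t=0.8200 [x] (5,1)
    t=0.9238 [y] (5,0) — stop
  → r_2 = 0.9238
beam 3: φ=45°, α=285°
  cosα=0.2588 sinα=-0.9659 | (6,1) | tMaxX 2.2796 tMaxY 0.8282 | tΔX 3.8637 tΔY 1.0353
    t=0.8282 [y] (6,0) — stop
  → r_3 = 0.8282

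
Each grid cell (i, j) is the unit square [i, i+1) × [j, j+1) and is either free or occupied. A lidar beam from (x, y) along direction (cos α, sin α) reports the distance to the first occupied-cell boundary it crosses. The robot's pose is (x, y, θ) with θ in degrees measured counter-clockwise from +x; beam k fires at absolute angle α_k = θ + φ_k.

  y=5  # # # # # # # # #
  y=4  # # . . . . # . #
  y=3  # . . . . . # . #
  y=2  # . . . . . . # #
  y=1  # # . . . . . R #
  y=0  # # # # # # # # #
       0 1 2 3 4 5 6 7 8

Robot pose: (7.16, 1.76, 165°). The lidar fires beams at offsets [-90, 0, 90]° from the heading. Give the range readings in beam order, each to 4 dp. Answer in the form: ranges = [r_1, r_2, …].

beam 1: φ=-90°, α=75°
  cosα=0.2588 sinα=0.9659 | (7,1) | tMaxX 3.2455 tMaxY 0.2485 | tΔX 3.8637 tΔY 1.0353
    t=0.2485 [y] (7,2) — stop
  → r_1 = 0.2485
beam 2: φ=0°, α=165°
  cosα=-0.9659 sinα=0.2588 | (7,1) | tMaxX 0.1656 tMaxY 0.9273 | tΔX 1.0353 tΔY 3.8637
    t=0.1656 [x] (6,1)
    t=0.9273 [y] (6,2)
    t=1.2009 [x] (5,2)
    t=2.2362 [x] (4,2)
    t=3.2715 [x] (3,2)
    t=4.3067 [x] (2,2)
    t=4.7910 [y] (2,3)
    t=5.3420 [x] (1,3)
    t=6.3773 [x] (0,3) — stop
  → r_2 = 6.3773
beam 3: φ=90°, α=255°
  cosα=-0.2588 sinα=-0.9659 | (7,1) | tMaxX 0.6182 tMaxY 0.7868 | tΔX 3.8637 tΔY 1.0353
    t=0.6182 [x] (6,1)
    t=0.7868 [y] (6,0) — stop
  → r_3 = 0.7868

ranges = [0.2485, 6.3773, 0.7868]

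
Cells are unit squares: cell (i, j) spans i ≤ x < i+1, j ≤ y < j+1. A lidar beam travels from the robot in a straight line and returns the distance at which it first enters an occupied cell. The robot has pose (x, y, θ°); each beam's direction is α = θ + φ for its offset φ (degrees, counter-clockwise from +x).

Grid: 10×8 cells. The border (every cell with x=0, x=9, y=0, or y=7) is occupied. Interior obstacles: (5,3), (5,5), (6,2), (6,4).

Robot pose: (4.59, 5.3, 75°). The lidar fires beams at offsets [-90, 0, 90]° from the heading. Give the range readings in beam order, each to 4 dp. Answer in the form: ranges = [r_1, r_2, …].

ranges = [0.4245, 1.7600, 3.7166]

beam 1: φ=-90°, α=345°
  dir = (cos 345°, sin 345°) = (0.9659, -0.2588); from cell (4,5)
  next x-line at t=0.4245, next y-line at t=1.1591; Δt_x=1.0353, Δt_y=3.8637
    x: enter (5,5) at t=0.4245 ← occupied
  → r_1 = 0.4245
beam 2: φ=0°, α=75°
  dir = (cos 75°, sin 75°) = (0.2588, 0.9659); from cell (4,5)
  next x-line at t=1.5841, next y-line at t=0.7247; Δt_x=3.8637, Δt_y=1.0353
    y: enter (4,6) at t=0.7247
    x: enter (5,6) at t=1.5841
    y: enter (5,7) at t=1.7600 ← occupied
  → r_2 = 1.7600
beam 3: φ=90°, α=165°
  dir = (cos 165°, sin 165°) = (-0.9659, 0.2588); from cell (4,5)
  next x-line at t=0.6108, next y-line at t=2.7046; Δt_x=1.0353, Δt_y=3.8637
    x: enter (3,5) at t=0.6108
    x: enter (2,5) at t=1.6461
    x: enter (1,5) at t=2.6814
    y: enter (1,6) at t=2.7046
    x: enter (0,6) at t=3.7166 ← occupied
  → r_3 = 3.7166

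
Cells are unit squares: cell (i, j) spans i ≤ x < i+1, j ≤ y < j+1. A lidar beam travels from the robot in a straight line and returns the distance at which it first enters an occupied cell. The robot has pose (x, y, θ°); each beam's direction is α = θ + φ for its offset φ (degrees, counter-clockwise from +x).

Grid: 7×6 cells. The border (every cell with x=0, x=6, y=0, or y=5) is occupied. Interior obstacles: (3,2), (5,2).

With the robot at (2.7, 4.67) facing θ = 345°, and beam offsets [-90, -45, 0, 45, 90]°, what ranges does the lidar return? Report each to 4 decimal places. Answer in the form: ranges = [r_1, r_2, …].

ranges = [3.7995, 1.9283, 3.4164, 0.6600, 0.3416]

beam 1: φ=-90°, α=255°
  d=(-0.2588,-0.9659)  start (2,4)  tX=2.7046 tY=0.6936  stride 1/|dx|=3.8637 1/|dy|=1.0353
    cross y-line → (2,3), t=0.6936
    cross y-line → (2,2), t=1.7289
    cross x-line → (1,2), t=2.7046
    cross y-line → (1,1), t=2.7642
    cross y-line → (1,0), t=3.7995 (wall)
  → r_1 = 3.7995
beam 2: φ=-45°, α=300°
  d=(0.5000,-0.8660)  start (2,4)  tX=0.6000 tY=0.7736  stride 1/|dx|=2.0000 1/|dy|=1.1547
    cross x-line → (3,4), t=0.6000
    cross y-line → (3,3), t=0.7736
    cross y-line → (3,2), t=1.9283 (wall)
  → r_2 = 1.9283
beam 3: φ=0°, α=345°
  d=(0.9659,-0.2588)  start (2,4)  tX=0.3106 tY=2.5887  stride 1/|dx|=1.0353 1/|dy|=3.8637
    cross x-line → (3,4), t=0.3106
    cross x-line → (4,4), t=1.3459
    cross x-line → (5,4), t=2.3811
    cross y-line → (5,3), t=2.5887
    cross x-line → (6,3), t=3.4164 (wall)
  → r_3 = 3.4164
beam 4: φ=45°, α=30°
  d=(0.8660,0.5000)  start (2,4)  tX=0.3464 tY=0.6600  stride 1/|dx|=1.1547 1/|dy|=2.0000
    cross x-line → (3,4), t=0.3464
    cross y-line → (3,5), t=0.6600 (wall)
  → r_4 = 0.6600
beam 5: φ=90°, α=75°
  d=(0.2588,0.9659)  start (2,4)  tX=1.1591 tY=0.3416  stride 1/|dx|=3.8637 1/|dy|=1.0353
    cross y-line → (2,5), t=0.3416 (wall)
  → r_5 = 0.3416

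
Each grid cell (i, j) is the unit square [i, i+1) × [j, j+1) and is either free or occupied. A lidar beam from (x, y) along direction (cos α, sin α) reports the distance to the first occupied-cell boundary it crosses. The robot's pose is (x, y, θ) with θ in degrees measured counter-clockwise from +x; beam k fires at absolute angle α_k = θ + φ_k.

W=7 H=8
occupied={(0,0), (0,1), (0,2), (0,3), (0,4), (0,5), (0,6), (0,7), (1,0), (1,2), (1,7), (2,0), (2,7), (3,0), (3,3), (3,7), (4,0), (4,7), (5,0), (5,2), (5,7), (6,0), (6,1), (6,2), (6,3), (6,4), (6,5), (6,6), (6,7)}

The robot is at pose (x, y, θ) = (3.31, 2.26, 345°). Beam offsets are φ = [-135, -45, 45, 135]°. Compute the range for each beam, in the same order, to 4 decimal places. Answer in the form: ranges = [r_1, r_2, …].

ranges = [2.5200, 1.4549, 3.1061, 4.6200]

beam 1: φ=-135°, α=210°
  direction (-0.8660, -0.5000); cell (3,2); t to first gridline: x 0.3580, y 0.5200 (then +1.1547 / +2.0000)
    (2,2) via x @ 0.3580
    (2,1) via y @ 0.5200
    (1,1) via x @ 1.5127
    (1,0) via y @ 2.5200  # hit
  → r_1 = 2.5200
beam 2: φ=-45°, α=300°
  direction (0.5000, -0.8660); cell (3,2); t to first gridline: x 1.3800, y 0.3002 (then +2.0000 / +1.1547)
    (3,1) via y @ 0.3002
    (4,1) via x @ 1.3800
    (4,0) via y @ 1.4549  # hit
  → r_2 = 1.4549
beam 3: φ=45°, α=30°
  direction (0.8660, 0.5000); cell (3,2); t to first gridline: x 0.7967, y 1.4800 (then +1.1547 / +2.0000)
    (4,2) via x @ 0.7967
    (4,3) via y @ 1.4800
    (5,3) via x @ 1.9514
    (6,3) via x @ 3.1061  # hit
  → r_3 = 3.1061
beam 4: φ=135°, α=120°
  direction (-0.5000, 0.8660); cell (3,2); t to first gridline: x 0.6200, y 0.8545 (then +2.0000 / +1.1547)
    (2,2) via x @ 0.6200
    (2,3) via y @ 0.8545
    (2,4) via y @ 2.0092
    (1,4) via x @ 2.6200
    (1,5) via y @ 3.1639
    (1,6) via y @ 4.3186
    (0,6) via x @ 4.6200  # hit
  → r_4 = 4.6200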